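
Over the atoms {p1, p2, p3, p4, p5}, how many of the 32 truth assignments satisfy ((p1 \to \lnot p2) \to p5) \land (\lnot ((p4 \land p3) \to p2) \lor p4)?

Initial set: {(((p1 \to \lnot p2) \to p5) \land (\lnot ((p4 \land p3) \to p2) \lor p4))}.
(((p1 \to \lnot p2) \to p5) \land (\lnot ((p4 \land p3) \to p2) \lor p4)): α-rule — add ((p1 \to \lnot p2) \to p5), (\lnot ((p4 \land p3) \to p2) \lor p4).
((p1 \to \lnot p2) \to p5): β-rule — branch into \lnot (p1 \to \lnot p2)  //  p5.
  branch 1 (add \lnot (p1 \to \lnot p2)):
    \lnot (p1 \to \lnot p2): α-rule — add p1, \lnot \lnot p2.
    (\lnot ((p4 \land p3) \to p2) \lor p4): β-rule — branch into \lnot ((p4 \land p3) \to p2)  //  p4.
      branch 1.1 (add \lnot ((p4 \land p3) \to p2)):
        \lnot ((p4 \land p3) \to p2): α-rule — add (p4 \land p3), \lnot p2.
        × closes — contains both p2 and \lnot p2.
      branch 1.2 (add p4):
        ○ open, literals {p1=T, p2=T, p4=T}.
  branch 2 (add p5):
    (\lnot ((p4 \land p3) \to p2) \lor p4): β-rule — branch into \lnot ((p4 \land p3) \to p2)  //  p4.
      branch 2.1 (add \lnot ((p4 \land p3) \to p2)):
        \lnot ((p4 \land p3) \to p2): α-rule — add (p4 \land p3), \lnot p2.
        (p4 \land p3): α-rule — add p4, p3.
        ○ open, literals {p2=F, p3=T, p4=T, p5=T}.
      branch 2.2 (add p4):
        ○ open, literals {p4=T, p5=T}.
1 branch closed, 3 open.
Each open branch fixes some atoms; the unmentioned ones are free. Counting distinct full assignments: branch {p1=T, p2=T, p4=T} (p3, p5) contributes 4 new; branch {p2=F, p3=T, p4=T, p5=T} (p1) contributes 2 new; branch {p4=T, p5=T} (p1, p2, p3) contributes 4 new. Total: 10.

10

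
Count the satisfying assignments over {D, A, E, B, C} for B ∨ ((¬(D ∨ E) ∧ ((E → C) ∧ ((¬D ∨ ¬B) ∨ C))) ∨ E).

28

Initial set: {(B ∨ ((¬(D ∨ E) ∧ ((E → C) ∧ ((¬D ∨ ¬B) ∨ C))) ∨ E))}.
(B ∨ ((¬(D ∨ E) ∧ ((E → C) ∧ ((¬D ∨ ¬B) ∨ C))) ∨ E)): β-rule — branch into B  //  ((¬(D ∨ E) ∧ ((E → C) ∧ ((¬D ∨ ¬B) ∨ C))) ∨ E).
  branch 1 (add B):
    ○ open, literals {B=1}.
  branch 2 (add ((¬(D ∨ E) ∧ ((E → C) ∧ ((¬D ∨ ¬B) ∨ C))) ∨ E)):
    ((¬(D ∨ E) ∧ ((E → C) ∧ ((¬D ∨ ¬B) ∨ C))) ∨ E): β-rule — branch into (¬(D ∨ E) ∧ ((E → C) ∧ ((¬D ∨ ¬B) ∨ C)))  //  E.
      branch 2.1 (add (¬(D ∨ E) ∧ ((E → C) ∧ ((¬D ∨ ¬B) ∨ C)))):
        (¬(D ∨ E) ∧ ((E → C) ∧ ((¬D ∨ ¬B) ∨ C))): α-rule — add ¬(D ∨ E), ((E → C) ∧ ((¬D ∨ ¬B) ∨ C)).
        ¬(D ∨ E): α-rule — add ¬D, ¬E.
        ((E → C) ∧ ((¬D ∨ ¬B) ∨ C)): α-rule — add (E → C), ((¬D ∨ ¬B) ∨ C).
        (E → C): β-rule — branch into ¬E  //  C.
          branch 2.1.1 (add ¬E):
            ((¬D ∨ ¬B) ∨ C): β-rule — branch into (¬D ∨ ¬B)  //  C.
              branch 2.1.1.1 (add (¬D ∨ ¬B)):
                (¬D ∨ ¬B): β-rule — branch into ¬D  //  ¬B.
                  branch 2.1.1.1.1 (add ¬D):
                    ○ open, literals {D=0, E=0}.
                  branch 2.1.1.1.2 (add ¬B):
                    ○ open, literals {B=0, D=0, E=0}.
              branch 2.1.1.2 (add C):
                ○ open, literals {C=1, D=0, E=0}.
          branch 2.1.2 (add C):
            ((¬D ∨ ¬B) ∨ C): β-rule — branch into (¬D ∨ ¬B)  //  C.
              branch 2.1.2.1 (add (¬D ∨ ¬B)):
                (¬D ∨ ¬B): β-rule — branch into ¬D  //  ¬B.
                  branch 2.1.2.1.1 (add ¬D):
                    ○ open, literals {C=1, D=0, E=0}.
                  branch 2.1.2.1.2 (add ¬B):
                    ○ open, literals {B=0, C=1, D=0, E=0}.
              branch 2.1.2.2 (add C):
                ○ open, literals {C=1, D=0, E=0}.
      branch 2.2 (add E):
        ○ open, literals {E=1}.
0 branches closed, 8 open.
Each open branch fixes some atoms; the unmentioned ones are free. Counting distinct full assignments: branch {B=1} (D, A, E, C) contributes 16 new; branch {D=0, E=0} (A, B, C) contributes 4 new; branch {B=0, D=0, E=0} (A, C) contributes 0 new; branch {C=1, D=0, E=0} (A, B) contributes 0 new; branch {C=1, D=0, E=0} (A, B) contributes 0 new; branch {B=0, C=1, D=0, E=0} (A) contributes 0 new; branch {C=1, D=0, E=0} (A, B) contributes 0 new; branch {E=1} (D, A, B, C) contributes 8 new. Total: 28.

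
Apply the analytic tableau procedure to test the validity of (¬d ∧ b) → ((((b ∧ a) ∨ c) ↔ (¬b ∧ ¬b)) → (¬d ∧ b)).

Valid

Assume the negation and expand:
Initial set: {F ((¬d ∧ b) → ((((b ∧ a) ∨ c) ↔ (¬b ∧ ¬b)) → (¬d ∧ b)))}.
F ((¬d ∧ b) → ((((b ∧ a) ∨ c) ↔ (¬b ∧ ¬b)) → (¬d ∧ b))): α-rule — add T (¬d ∧ b), F ((((b ∧ a) ∨ c) ↔ (¬b ∧ ¬b)) → (¬d ∧ b)).
T (¬d ∧ b): α-rule — add T ¬d, T b.
F ((((b ∧ a) ∨ c) ↔ (¬b ∧ ¬b)) → (¬d ∧ b)): α-rule — add T (((b ∧ a) ∨ c) ↔ (¬b ∧ ¬b)), F (¬d ∧ b).
T (((b ∧ a) ∨ c) ↔ (¬b ∧ ¬b)): β-rule — branch into T ((b ∧ a) ∨ c), T (¬b ∧ ¬b)  //  F ((b ∧ a) ∨ c), F (¬b ∧ ¬b).
  branch 1 (add T ((b ∧ a) ∨ c), T (¬b ∧ ¬b)):
    T (¬b ∧ ¬b): α-rule — add T ¬b, T ¬b.
    × closes — contains both b and ¬b.
  branch 2 (add F ((b ∧ a) ∨ c), F (¬b ∧ ¬b)):
    F ((b ∧ a) ∨ c): α-rule — add F (b ∧ a), F c.
    F (¬d ∧ b): β-rule — branch into F ¬d  //  F b.
      branch 2.1 (add F ¬d):
        × closes — contains both d and ¬d.
      branch 2.2 (add F b):
        × closes — contains both b and ¬b.
All 3 branches close.
Every branch closed, so the negation is unsatisfiable and the formula is valid.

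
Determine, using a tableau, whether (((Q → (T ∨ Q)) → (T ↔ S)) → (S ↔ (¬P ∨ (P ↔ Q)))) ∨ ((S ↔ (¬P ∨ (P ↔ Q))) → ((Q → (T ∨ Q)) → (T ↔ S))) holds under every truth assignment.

Valid

Assume the negation and expand:
Initial set: {¬((((Q → (T ∨ Q)) → (T ↔ S)) → (S ↔ (¬P ∨ (P ↔ Q)))) ∨ ((S ↔ (¬P ∨ (P ↔ Q))) → ((Q → (T ∨ Q)) → (T ↔ S))))}.
¬((((Q → (T ∨ Q)) → (T ↔ S)) → (S ↔ (¬P ∨ (P ↔ Q)))) ∨ ((S ↔ (¬P ∨ (P ↔ Q))) → ((Q → (T ∨ Q)) → (T ↔ S)))): α-rule — add ¬(((Q → (T ∨ Q)) → (T ↔ S)) → (S ↔ (¬P ∨ (P ↔ Q)))), ¬((S ↔ (¬P ∨ (P ↔ Q))) → ((Q → (T ∨ Q)) → (T ↔ S))).
¬(((Q → (T ∨ Q)) → (T ↔ S)) → (S ↔ (¬P ∨ (P ↔ Q)))): α-rule — add ((Q → (T ∨ Q)) → (T ↔ S)), ¬(S ↔ (¬P ∨ (P ↔ Q))).
¬((S ↔ (¬P ∨ (P ↔ Q))) → ((Q → (T ∨ Q)) → (T ↔ S))): α-rule — add (S ↔ (¬P ∨ (P ↔ Q))), ¬((Q → (T ∨ Q)) → (T ↔ S)).
¬((Q → (T ∨ Q)) → (T ↔ S)): α-rule — add (Q → (T ∨ Q)), ¬(T ↔ S).
((Q → (T ∨ Q)) → (T ↔ S)): β-rule — branch into ¬(Q → (T ∨ Q))  //  (T ↔ S).
  branch 1 (add ¬(Q → (T ∨ Q))):
    ¬(Q → (T ∨ Q)): α-rule — add Q, ¬(T ∨ Q).
    ¬(T ∨ Q): α-rule — add ¬T, ¬Q.
    × closes — contains both Q and ¬Q.
  branch 2 (add (T ↔ S)):
    ¬(S ↔ (¬P ∨ (P ↔ Q))): β-rule — branch into S, ¬(¬P ∨ (P ↔ Q))  //  ¬S, (¬P ∨ (P ↔ Q)).
      branch 2.1 (add S, ¬(¬P ∨ (P ↔ Q))):
        ¬(¬P ∨ (P ↔ Q)): α-rule — add ¬¬P, ¬(P ↔ Q).
        (S ↔ (¬P ∨ (P ↔ Q))): β-rule — branch into S, (¬P ∨ (P ↔ Q))  //  ¬S, ¬(¬P ∨ (P ↔ Q)).
          branch 2.1.1 (add S, (¬P ∨ (P ↔ Q))):
            (Q → (T ∨ Q)): β-rule — branch into ¬Q  //  (T ∨ Q).
              branch 2.1.1.1 (add ¬Q):
                ¬(T ↔ S): β-rule — branch into T, ¬S  //  ¬T, S.
                  branch 2.1.1.1.1 (add T, ¬S):
                    × closes — contains both S and ¬S.
                  branch 2.1.1.1.2 (add ¬T, S):
                    (T ↔ S): β-rule — branch into T, S  //  ¬T, ¬S.
                      branch 2.1.1.1.2.1 (add T, S):
                        × closes — contains both T and ¬T.
                      branch 2.1.1.1.2.2 (add ¬T, ¬S):
                        × closes — contains both S and ¬S.
              branch 2.1.1.2 (add (T ∨ Q)):
                ¬(T ↔ S): β-rule — branch into T, ¬S  //  ¬T, S.
                  branch 2.1.1.2.1 (add T, ¬S):
                    × closes — contains both S and ¬S.
                  branch 2.1.1.2.2 (add ¬T, S):
                    (T ↔ S): β-rule — branch into T, S  //  ¬T, ¬S.
                      branch 2.1.1.2.2.1 (add T, S):
                        × closes — contains both T and ¬T.
                      branch 2.1.1.2.2.2 (add ¬T, ¬S):
                        × closes — contains both S and ¬S.
          branch 2.1.2 (add ¬S, ¬(¬P ∨ (P ↔ Q))):
            × closes — contains both S and ¬S.
      branch 2.2 (add ¬S, (¬P ∨ (P ↔ Q))):
        (S ↔ (¬P ∨ (P ↔ Q))): β-rule — branch into S, (¬P ∨ (P ↔ Q))  //  ¬S, ¬(¬P ∨ (P ↔ Q)).
          branch 2.2.1 (add S, (¬P ∨ (P ↔ Q))):
            × closes — contains both S and ¬S.
          branch 2.2.2 (add ¬S, ¬(¬P ∨ (P ↔ Q))):
            ¬(¬P ∨ (P ↔ Q)): α-rule — add ¬¬P, ¬(P ↔ Q).
            (Q → (T ∨ Q)): β-rule — branch into ¬Q  //  (T ∨ Q).
              branch 2.2.2.1 (add ¬Q):
                ¬(T ↔ S): β-rule — branch into T, ¬S  //  ¬T, S.
                  branch 2.2.2.1.1 (add T, ¬S):
                    (T ↔ S): β-rule — branch into T, S  //  ¬T, ¬S.
                      branch 2.2.2.1.1.1 (add T, S):
                        × closes — contains both S and ¬S.
                      branch 2.2.2.1.1.2 (add ¬T, ¬S):
                        × closes — contains both T and ¬T.
                  branch 2.2.2.1.2 (add ¬T, S):
                    × closes — contains both S and ¬S.
              branch 2.2.2.2 (add (T ∨ Q)):
                ¬(T ↔ S): β-rule — branch into T, ¬S  //  ¬T, S.
                  branch 2.2.2.2.1 (add T, ¬S):
                    (T ↔ S): β-rule — branch into T, S  //  ¬T, ¬S.
                      branch 2.2.2.2.1.1 (add T, S):
                        × closes — contains both S and ¬S.
                      branch 2.2.2.2.1.2 (add ¬T, ¬S):
                        × closes — contains both T and ¬T.
                  branch 2.2.2.2.2 (add ¬T, S):
                    × closes — contains both S and ¬S.
All 15 branches close.
Every branch closed, so the negation is unsatisfiable and the formula is valid.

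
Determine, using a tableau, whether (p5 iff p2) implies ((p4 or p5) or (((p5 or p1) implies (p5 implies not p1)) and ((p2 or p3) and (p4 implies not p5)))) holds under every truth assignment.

Not valid

Assume the negation and expand:
Initial set: {not ((p5 iff p2) implies ((p4 or p5) or (((p5 or p1) implies (p5 implies not p1)) and ((p2 or p3) and (p4 implies not p5)))))}.
not ((p5 iff p2) implies ((p4 or p5) or (((p5 or p1) implies (p5 implies not p1)) and ((p2 or p3) and (p4 implies not p5))))): α-rule — add (p5 iff p2), not ((p4 or p5) or (((p5 or p1) implies (p5 implies not p1)) and ((p2 or p3) and (p4 implies not p5)))).
not ((p4 or p5) or (((p5 or p1) implies (p5 implies not p1)) and ((p2 or p3) and (p4 implies not p5)))): α-rule — add not (p4 or p5), not (((p5 or p1) implies (p5 implies not p1)) and ((p2 or p3) and (p4 implies not p5))).
not (p4 or p5): α-rule — add not p4, not p5.
(p5 iff p2): β-rule — branch into p5, p2  //  not p5, not p2.
  branch 1 (add p5, p2):
    × closes — contains both p5 and not p5.
  branch 2 (add not p5, not p2):
    not (((p5 or p1) implies (p5 implies not p1)) and ((p2 or p3) and (p4 implies not p5))): β-rule — branch into not ((p5 or p1) implies (p5 implies not p1))  //  not ((p2 or p3) and (p4 implies not p5)).
      branch 2.1 (add not ((p5 or p1) implies (p5 implies not p1))):
        not ((p5 or p1) implies (p5 implies not p1)): α-rule — add (p5 or p1), not (p5 implies not p1).
        not (p5 implies not p1): α-rule — add p5, not not p1.
        × closes — contains both p5 and not p5.
      branch 2.2 (add not ((p2 or p3) and (p4 implies not p5))):
        not ((p2 or p3) and (p4 implies not p5)): β-rule — branch into not (p2 or p3)  //  not (p4 implies not p5).
          branch 2.2.1 (add not (p2 or p3)):
            not (p2 or p3): α-rule — add not p2, not p3.
            ○ open, literals {p2=false, p3=false, p4=false, p5=false}.
          branch 2.2.2 (add not (p4 implies not p5)):
            not (p4 implies not p5): α-rule — add p4, not not p5.
            × closes — contains both p4 and not p4.
3 branches closed, 1 open.
An open branch gives a countermodel: p2=false, p3=false, p4=false, p5=false (unmentioned atoms arbitrary); under it the original formula is false.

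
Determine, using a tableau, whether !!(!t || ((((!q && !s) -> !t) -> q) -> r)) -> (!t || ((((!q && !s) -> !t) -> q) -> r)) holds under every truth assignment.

Assume the negation and expand:
Initial set: {!(!!(!t || ((((!q && !s) -> !t) -> q) -> r)) -> (!t || ((((!q && !s) -> !t) -> q) -> r)))}.
!(!!(!t || ((((!q && !s) -> !t) -> q) -> r)) -> (!t || ((((!q && !s) -> !t) -> q) -> r))): α-rule — add !!(!t || ((((!q && !s) -> !t) -> q) -> r)), !(!t || ((((!q && !s) -> !t) -> q) -> r)).
!!(!t || ((((!q && !s) -> !t) -> q) -> r)): drop double negation, giving (!t || ((((!q && !s) -> !t) -> q) -> r)).
!(!t || ((((!q && !s) -> !t) -> q) -> r)): α-rule — add !!t, !((((!q && !s) -> !t) -> q) -> r).
!((((!q && !s) -> !t) -> q) -> r): α-rule — add (((!q && !s) -> !t) -> q), !r.
(!t || ((((!q && !s) -> !t) -> q) -> r)): β-rule — branch into !t  //  ((((!q && !s) -> !t) -> q) -> r).
  branch 1 (add !t):
    × closes — contains both t and !t.
  branch 2 (add ((((!q && !s) -> !t) -> q) -> r)):
    (((!q && !s) -> !t) -> q): β-rule — branch into !((!q && !s) -> !t)  //  q.
      branch 2.1 (add !((!q && !s) -> !t)):
        !((!q && !s) -> !t): α-rule — add (!q && !s), !!t.
        (!q && !s): α-rule — add !q, !s.
        ((((!q && !s) -> !t) -> q) -> r): β-rule — branch into !(((!q && !s) -> !t) -> q)  //  r.
          branch 2.1.1 (add !(((!q && !s) -> !t) -> q)):
            !(((!q && !s) -> !t) -> q): α-rule — add ((!q && !s) -> !t), !q.
            ((!q && !s) -> !t): β-rule — branch into !(!q && !s)  //  !t.
              branch 2.1.1.1 (add !(!q && !s)):
                !(!q && !s): β-rule — branch into !!q  //  !!s.
                  branch 2.1.1.1.1 (add !!q):
                    × closes — contains both q and !q.
                  branch 2.1.1.1.2 (add !!s):
                    × closes — contains both s and !s.
              branch 2.1.1.2 (add !t):
                × closes — contains both t and !t.
          branch 2.1.2 (add r):
            × closes — contains both r and !r.
      branch 2.2 (add q):
        ((((!q && !s) -> !t) -> q) -> r): β-rule — branch into !(((!q && !s) -> !t) -> q)  //  r.
          branch 2.2.1 (add !(((!q && !s) -> !t) -> q)):
            !(((!q && !s) -> !t) -> q): α-rule — add ((!q && !s) -> !t), !q.
            × closes — contains both q and !q.
          branch 2.2.2 (add r):
            × closes — contains both r and !r.
All 7 branches close.
Every branch closed, so the negation is unsatisfiable and the formula is valid.

Valid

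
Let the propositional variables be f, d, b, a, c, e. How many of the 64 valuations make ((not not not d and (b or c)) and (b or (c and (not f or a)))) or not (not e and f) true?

Initial set: {(((not not not d and (b or c)) and (b or (c and (not f or a)))) or not (not e and f))}.
(((not not not d and (b or c)) and (b or (c and (not f or a)))) or not (not e and f)): β-rule — branch into ((not not not d and (b or c)) and (b or (c and (not f or a))))  //  not (not e and f).
  branch 1 (add ((not not not d and (b or c)) and (b or (c and (not f or a))))):
    ((not not not d and (b or c)) and (b or (c and (not f or a)))): α-rule — add (not not not d and (b or c)), (b or (c and (not f or a))).
    (not not not d and (b or c)): α-rule — add not not not d, (b or c).
    not not not d: drop double negation, giving not d.
    (b or (c and (not f or a))): β-rule — branch into b  //  (c and (not f or a)).
      branch 1.1 (add b):
        (b or c): β-rule — branch into b  //  c.
          branch 1.1.1 (add b):
            ○ open, literals {b=T, d=F}.
          branch 1.1.2 (add c):
            ○ open, literals {b=T, c=T, d=F}.
      branch 1.2 (add (c and (not f or a))):
        (c and (not f or a)): α-rule — add c, (not f or a).
        (b or c): β-rule — branch into b  //  c.
          branch 1.2.1 (add b):
            (not f or a): β-rule — branch into not f  //  a.
              branch 1.2.1.1 (add not f):
                ○ open, literals {b=T, c=T, d=F, f=F}.
              branch 1.2.1.2 (add a):
                ○ open, literals {a=T, b=T, c=T, d=F}.
          branch 1.2.2 (add c):
            (not f or a): β-rule — branch into not f  //  a.
              branch 1.2.2.1 (add not f):
                ○ open, literals {c=T, d=F, f=F}.
              branch 1.2.2.2 (add a):
                ○ open, literals {a=T, c=T, d=F}.
  branch 2 (add not (not e and f)):
    not (not e and f): β-rule — branch into not not e  //  not f.
      branch 2.1 (add not not e):
        ○ open, literals {e=T}.
      branch 2.2 (add not f):
        ○ open, literals {f=F}.
0 branches closed, 8 open.
Each open branch fixes some atoms; the unmentioned ones are free. Counting distinct full assignments: branch {b=T, d=F} (f, a, c, e) contributes 16 new; branch {b=T, c=T, d=F} (f, a, e) contributes 0 new; branch {b=T, c=T, d=F, f=F} (a, e) contributes 0 new; branch {a=T, b=T, c=T, d=F} (f, e) contributes 0 new; branch {c=T, d=F, f=F} (b, a, e) contributes 4 new; branch {a=T, c=T, d=F} (f, b, e) contributes 2 new; branch {e=T} (f, d, b, a, c) contributes 21 new; branch {f=F} (d, b, a, c, e) contributes 10 new. Total: 53.

53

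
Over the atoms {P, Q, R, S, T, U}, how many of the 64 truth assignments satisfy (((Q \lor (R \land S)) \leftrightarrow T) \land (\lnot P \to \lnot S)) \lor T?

42

Initial set: {T ((((Q \lor (R \land S)) \leftrightarrow T) \land (\lnot P \to \lnot S)) \lor T)}.
T ((((Q \lor (R \land S)) \leftrightarrow T) \land (\lnot P \to \lnot S)) \lor T): β-rule — branch into T (((Q \lor (R \land S)) \leftrightarrow T) \land (\lnot P \to \lnot S))  //  T T.
  branch 1 (add T (((Q \lor (R \land S)) \leftrightarrow T) \land (\lnot P \to \lnot S))):
    T (((Q \lor (R \land S)) \leftrightarrow T) \land (\lnot P \to \lnot S)): α-rule — add T ((Q \lor (R \land S)) \leftrightarrow T), T (\lnot P \to \lnot S).
    T ((Q \lor (R \land S)) \leftrightarrow T): β-rule — branch into T (Q \lor (R \land S)), T T  //  F (Q \lor (R \land S)), F T.
      branch 1.1 (add T (Q \lor (R \land S)), T T):
        T (\lnot P \to \lnot S): β-rule — branch into F \lnot P  //  T \lnot S.
          branch 1.1.1 (add F \lnot P):
            T (Q \lor (R \land S)): β-rule — branch into T Q  //  T (R \land S).
              branch 1.1.1.1 (add T Q):
                ○ open, literals {P=T, Q=T, T=T}.
              branch 1.1.1.2 (add T (R \land S)):
                T (R \land S): α-rule — add T R, T S.
                ○ open, literals {P=T, R=T, S=T, T=T}.
          branch 1.1.2 (add T \lnot S):
            T (Q \lor (R \land S)): β-rule — branch into T Q  //  T (R \land S).
              branch 1.1.2.1 (add T Q):
                ○ open, literals {Q=T, S=F, T=T}.
              branch 1.1.2.2 (add T (R \land S)):
                T (R \land S): α-rule — add T R, T S.
                × closes — contains both S and \lnot S.
      branch 1.2 (add F (Q \lor (R \land S)), F T):
        F (Q \lor (R \land S)): α-rule — add F Q, F (R \land S).
        T (\lnot P \to \lnot S): β-rule — branch into F \lnot P  //  T \lnot S.
          branch 1.2.1 (add F \lnot P):
            F (R \land S): β-rule — branch into F R  //  F S.
              branch 1.2.1.1 (add F R):
                ○ open, literals {P=T, Q=F, R=F, T=F}.
              branch 1.2.1.2 (add F S):
                ○ open, literals {P=T, Q=F, S=F, T=F}.
          branch 1.2.2 (add T \lnot S):
            F (R \land S): β-rule — branch into F R  //  F S.
              branch 1.2.2.1 (add F R):
                ○ open, literals {Q=F, R=F, S=F, T=F}.
              branch 1.2.2.2 (add F S):
                ○ open, literals {Q=F, S=F, T=F}.
  branch 2 (add T T):
    ○ open, literals {T=T}.
1 branch closed, 8 open.
Each open branch fixes some atoms; the unmentioned ones are free. Counting distinct full assignments: branch {P=T, Q=T, T=T} (R, S, U) contributes 8 new; branch {P=T, R=T, S=T, T=T} (Q, U) contributes 2 new; branch {Q=T, S=F, T=T} (P, R, U) contributes 4 new; branch {P=T, Q=F, R=F, T=F} (S, U) contributes 4 new; branch {P=T, Q=F, S=F, T=F} (R, U) contributes 2 new; branch {Q=F, R=F, S=F, T=F} (P, U) contributes 2 new; branch {Q=F, S=F, T=F} (P, R, U) contributes 2 new; branch {T=T} (P, Q, R, S, U) contributes 18 new. Total: 42.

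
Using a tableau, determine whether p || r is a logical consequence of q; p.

Initial set: {T q; T p; F (p || r)}.
F (p || r): α-rule — add F p, F r.
× closes — contains both p and !p.
All 1 branch closes.
Every branch closed, so the premises entail the conclusion.

Yes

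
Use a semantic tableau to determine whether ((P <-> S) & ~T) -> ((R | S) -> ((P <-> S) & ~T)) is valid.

Valid

Assume the negation and expand:
Initial set: {F (((P <-> S) & ~T) -> ((R | S) -> ((P <-> S) & ~T)))}.
F (((P <-> S) & ~T) -> ((R | S) -> ((P <-> S) & ~T))): α-rule — add T ((P <-> S) & ~T), F ((R | S) -> ((P <-> S) & ~T)).
T ((P <-> S) & ~T): α-rule — add T (P <-> S), T ~T.
F ((R | S) -> ((P <-> S) & ~T)): α-rule — add T (R | S), F ((P <-> S) & ~T).
T (P <-> S): β-rule — branch into T P, T S  //  F P, F S.
  branch 1 (add T P, T S):
    T (R | S): β-rule — branch into T R  //  T S.
      branch 1.1 (add T R):
        F ((P <-> S) & ~T): β-rule — branch into F (P <-> S)  //  F ~T.
          branch 1.1.1 (add F (P <-> S)):
            F (P <-> S): β-rule — branch into T P, F S  //  F P, T S.
              branch 1.1.1.1 (add T P, F S):
                × closes — contains both S and ~S.
              branch 1.1.1.2 (add F P, T S):
                × closes — contains both P and ~P.
          branch 1.1.2 (add F ~T):
            × closes — contains both T and ~T.
      branch 1.2 (add T S):
        F ((P <-> S) & ~T): β-rule — branch into F (P <-> S)  //  F ~T.
          branch 1.2.1 (add F (P <-> S)):
            F (P <-> S): β-rule — branch into T P, F S  //  F P, T S.
              branch 1.2.1.1 (add T P, F S):
                × closes — contains both S and ~S.
              branch 1.2.1.2 (add F P, T S):
                × closes — contains both P and ~P.
          branch 1.2.2 (add F ~T):
            × closes — contains both T and ~T.
  branch 2 (add F P, F S):
    T (R | S): β-rule — branch into T R  //  T S.
      branch 2.1 (add T R):
        F ((P <-> S) & ~T): β-rule — branch into F (P <-> S)  //  F ~T.
          branch 2.1.1 (add F (P <-> S)):
            F (P <-> S): β-rule — branch into T P, F S  //  F P, T S.
              branch 2.1.1.1 (add T P, F S):
                × closes — contains both P and ~P.
              branch 2.1.1.2 (add F P, T S):
                × closes — contains both S and ~S.
          branch 2.1.2 (add F ~T):
            × closes — contains both T and ~T.
      branch 2.2 (add T S):
        × closes — contains both S and ~S.
All 10 branches close.
Every branch closed, so the negation is unsatisfiable and the formula is valid.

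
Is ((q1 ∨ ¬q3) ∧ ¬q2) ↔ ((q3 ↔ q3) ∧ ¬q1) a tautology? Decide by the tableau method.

Assume the negation and expand:
Initial set: {¬(((q1 ∨ ¬q3) ∧ ¬q2) ↔ ((q3 ↔ q3) ∧ ¬q1))}.
¬(((q1 ∨ ¬q3) ∧ ¬q2) ↔ ((q3 ↔ q3) ∧ ¬q1)): β-rule — branch into ((q1 ∨ ¬q3) ∧ ¬q2), ¬((q3 ↔ q3) ∧ ¬q1)  //  ¬((q1 ∨ ¬q3) ∧ ¬q2), ((q3 ↔ q3) ∧ ¬q1).
  branch 1 (add ((q1 ∨ ¬q3) ∧ ¬q2), ¬((q3 ↔ q3) ∧ ¬q1)):
    ((q1 ∨ ¬q3) ∧ ¬q2): α-rule — add (q1 ∨ ¬q3), ¬q2.
    ¬((q3 ↔ q3) ∧ ¬q1): β-rule — branch into ¬(q3 ↔ q3)  //  ¬¬q1.
      branch 1.1 (add ¬(q3 ↔ q3)):
        (q1 ∨ ¬q3): β-rule — branch into q1  //  ¬q3.
          branch 1.1.1 (add q1):
            ¬(q3 ↔ q3): β-rule — branch into q3, ¬q3  //  ¬q3, q3.
              branch 1.1.1.1 (add q3, ¬q3):
                × closes — contains both q3 and ¬q3.
              branch 1.1.1.2 (add ¬q3, q3):
                × closes — contains both q3 and ¬q3.
          branch 1.1.2 (add ¬q3):
            ¬(q3 ↔ q3): β-rule — branch into q3, ¬q3  //  ¬q3, q3.
              branch 1.1.2.1 (add q3, ¬q3):
                × closes — contains both q3 and ¬q3.
              branch 1.1.2.2 (add ¬q3, q3):
                × closes — contains both q3 and ¬q3.
      branch 1.2 (add ¬¬q1):
        (q1 ∨ ¬q3): β-rule — branch into q1  //  ¬q3.
          branch 1.2.1 (add q1):
            ○ open, literals {q1=true, q2=false}.
          branch 1.2.2 (add ¬q3):
            ○ open, literals {q1=true, q2=false, q3=false}.
  branch 2 (add ¬((q1 ∨ ¬q3) ∧ ¬q2), ((q3 ↔ q3) ∧ ¬q1)):
    ((q3 ↔ q3) ∧ ¬q1): α-rule — add (q3 ↔ q3), ¬q1.
    ¬((q1 ∨ ¬q3) ∧ ¬q2): β-rule — branch into ¬(q1 ∨ ¬q3)  //  ¬¬q2.
      branch 2.1 (add ¬(q1 ∨ ¬q3)):
        ¬(q1 ∨ ¬q3): α-rule — add ¬q1, ¬¬q3.
        (q3 ↔ q3): β-rule — branch into q3, q3  //  ¬q3, ¬q3.
          branch 2.1.1 (add q3, q3):
            ○ open, literals {q1=false, q3=true}.
          branch 2.1.2 (add ¬q3, ¬q3):
            × closes — contains both q3 and ¬q3.
      branch 2.2 (add ¬¬q2):
        (q3 ↔ q3): β-rule — branch into q3, q3  //  ¬q3, ¬q3.
          branch 2.2.1 (add q3, q3):
            ○ open, literals {q1=false, q2=true, q3=true}.
          branch 2.2.2 (add ¬q3, ¬q3):
            ○ open, literals {q1=false, q2=true, q3=false}.
5 branches closed, 5 open.
An open branch gives a countermodel: q1=true, q2=false (unmentioned atoms arbitrary); under it the original formula is false.

Not valid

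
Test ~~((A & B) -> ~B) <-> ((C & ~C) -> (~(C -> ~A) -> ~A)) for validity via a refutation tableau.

Assume the negation and expand:
Initial set: {~(~~((A & B) -> ~B) <-> ((C & ~C) -> (~(C -> ~A) -> ~A)))}.
~(~~((A & B) -> ~B) <-> ((C & ~C) -> (~(C -> ~A) -> ~A))): β-rule — branch into ~~((A & B) -> ~B), ~((C & ~C) -> (~(C -> ~A) -> ~A))  //  ~~~((A & B) -> ~B), ((C & ~C) -> (~(C -> ~A) -> ~A)).
  branch 1 (add ~~((A & B) -> ~B), ~((C & ~C) -> (~(C -> ~A) -> ~A))):
    ~~((A & B) -> ~B): drop double negation, giving ((A & B) -> ~B).
    ~((C & ~C) -> (~(C -> ~A) -> ~A)): α-rule — add (C & ~C), ~(~(C -> ~A) -> ~A).
    (C & ~C): α-rule — add C, ~C.
    × closes — contains both C and ~C.
  branch 2 (add ~~~((A & B) -> ~B), ((C & ~C) -> (~(C -> ~A) -> ~A))):
    ~~~((A & B) -> ~B): drop double negation, giving ~((A & B) -> ~B).
    ~((A & B) -> ~B): α-rule — add (A & B), ~~B.
    (A & B): α-rule — add A, B.
    ((C & ~C) -> (~(C -> ~A) -> ~A)): β-rule — branch into ~(C & ~C)  //  (~(C -> ~A) -> ~A).
      branch 2.1 (add ~(C & ~C)):
        ~(C & ~C): β-rule — branch into ~C  //  ~~C.
          branch 2.1.1 (add ~C):
            ○ open, literals {A=T, B=T, C=F}.
          branch 2.1.2 (add ~~C):
            ○ open, literals {A=T, B=T, C=T}.
      branch 2.2 (add (~(C -> ~A) -> ~A)):
        (~(C -> ~A) -> ~A): β-rule — branch into ~~(C -> ~A)  //  ~A.
          branch 2.2.1 (add ~~(C -> ~A)):
            ~~(C -> ~A): β-rule — branch into ~C  //  ~A.
              branch 2.2.1.1 (add ~C):
                ○ open, literals {A=T, B=T, C=F}.
              branch 2.2.1.2 (add ~A):
                × closes — contains both A and ~A.
          branch 2.2.2 (add ~A):
            × closes — contains both A and ~A.
3 branches closed, 3 open.
An open branch gives a countermodel: A=T, B=T, C=F (unmentioned atoms arbitrary); under it the original formula is false.

Not valid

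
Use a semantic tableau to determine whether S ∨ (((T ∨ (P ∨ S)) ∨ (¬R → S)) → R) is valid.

Assume the negation and expand:
Initial set: {¬(S ∨ (((T ∨ (P ∨ S)) ∨ (¬R → S)) → R))}.
¬(S ∨ (((T ∨ (P ∨ S)) ∨ (¬R → S)) → R)): α-rule — add ¬S, ¬(((T ∨ (P ∨ S)) ∨ (¬R → S)) → R).
¬(((T ∨ (P ∨ S)) ∨ (¬R → S)) → R): α-rule — add ((T ∨ (P ∨ S)) ∨ (¬R → S)), ¬R.
((T ∨ (P ∨ S)) ∨ (¬R → S)): β-rule — branch into (T ∨ (P ∨ S))  //  (¬R → S).
  branch 1 (add (T ∨ (P ∨ S))):
    (T ∨ (P ∨ S)): β-rule — branch into T  //  (P ∨ S).
      branch 1.1 (add T):
        ○ open, literals {R=false, S=false, T=true}.
      branch 1.2 (add (P ∨ S)):
        (P ∨ S): β-rule — branch into P  //  S.
          branch 1.2.1 (add P):
            ○ open, literals {P=true, R=false, S=false}.
          branch 1.2.2 (add S):
            × closes — contains both S and ¬S.
  branch 2 (add (¬R → S)):
    (¬R → S): β-rule — branch into ¬¬R  //  S.
      branch 2.1 (add ¬¬R):
        × closes — contains both R and ¬R.
      branch 2.2 (add S):
        × closes — contains both S and ¬S.
3 branches closed, 2 open.
An open branch gives a countermodel: R=false, S=false, T=true (unmentioned atoms arbitrary); under it the original formula is false.

Not valid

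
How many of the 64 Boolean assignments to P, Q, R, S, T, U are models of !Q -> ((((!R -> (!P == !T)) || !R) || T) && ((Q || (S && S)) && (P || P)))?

40

Initial set: {T (!Q -> ((((!R -> (!P == !T)) || !R) || T) && ((Q || (S && S)) && (P || P))))}.
T (!Q -> ((((!R -> (!P == !T)) || !R) || T) && ((Q || (S && S)) && (P || P)))): β-rule — branch into F !Q  //  T ((((!R -> (!P == !T)) || !R) || T) && ((Q || (S && S)) && (P || P))).
  branch 1 (add F !Q):
    ○ open, literals {Q=1}.
  branch 2 (add T ((((!R -> (!P == !T)) || !R) || T) && ((Q || (S && S)) && (P || P)))):
    T ((((!R -> (!P == !T)) || !R) || T) && ((Q || (S && S)) && (P || P))): α-rule — add T (((!R -> (!P == !T)) || !R) || T), T ((Q || (S && S)) && (P || P)).
    T ((Q || (S && S)) && (P || P)): α-rule — add T (Q || (S && S)), T (P || P).
    T (((!R -> (!P == !T)) || !R) || T): β-rule — branch into T ((!R -> (!P == !T)) || !R)  //  T T.
      branch 2.1 (add T ((!R -> (!P == !T)) || !R)):
        T (Q || (S && S)): β-rule — branch into T Q  //  T (S && S).
          branch 2.1.1 (add T Q):
            T (P || P): β-rule — branch into T P  //  T P.
              branch 2.1.1.1 (add T P):
                T ((!R -> (!P == !T)) || !R): β-rule — branch into T (!R -> (!P == !T))  //  T !R.
                  branch 2.1.1.1.1 (add T (!R -> (!P == !T))):
                    T (!R -> (!P == !T)): β-rule — branch into F !R  //  T (!P == !T).
                      branch 2.1.1.1.1.1 (add F !R):
                        ○ open, literals {P=1, Q=1, R=1}.
                      branch 2.1.1.1.1.2 (add T (!P == !T)):
                        T (!P == !T): β-rule — branch into T !P, T !T  //  F !P, F !T.
                          branch 2.1.1.1.1.2.1 (add T !P, T !T):
                            × closes — contains both P and !P.
                          branch 2.1.1.1.1.2.2 (add F !P, F !T):
                            ○ open, literals {P=1, Q=1, T=1}.
                  branch 2.1.1.1.2 (add T !R):
                    ○ open, literals {P=1, Q=1, R=0}.
              branch 2.1.1.2 (add T P):
                T ((!R -> (!P == !T)) || !R): β-rule — branch into T (!R -> (!P == !T))  //  T !R.
                  branch 2.1.1.2.1 (add T (!R -> (!P == !T))):
                    T (!R -> (!P == !T)): β-rule — branch into F !R  //  T (!P == !T).
                      branch 2.1.1.2.1.1 (add F !R):
                        ○ open, literals {P=1, Q=1, R=1}.
                      branch 2.1.1.2.1.2 (add T (!P == !T)):
                        T (!P == !T): β-rule — branch into T !P, T !T  //  F !P, F !T.
                          branch 2.1.1.2.1.2.1 (add T !P, T !T):
                            × closes — contains both P and !P.
                          branch 2.1.1.2.1.2.2 (add F !P, F !T):
                            ○ open, literals {P=1, Q=1, T=1}.
                  branch 2.1.1.2.2 (add T !R):
                    ○ open, literals {P=1, Q=1, R=0}.
          branch 2.1.2 (add T (S && S)):
            T (S && S): α-rule — add T S, T S.
            T (P || P): β-rule — branch into T P  //  T P.
              branch 2.1.2.1 (add T P):
                T ((!R -> (!P == !T)) || !R): β-rule — branch into T (!R -> (!P == !T))  //  T !R.
                  branch 2.1.2.1.1 (add T (!R -> (!P == !T))):
                    T (!R -> (!P == !T)): β-rule — branch into F !R  //  T (!P == !T).
                      branch 2.1.2.1.1.1 (add F !R):
                        ○ open, literals {P=1, R=1, S=1}.
                      branch 2.1.2.1.1.2 (add T (!P == !T)):
                        T (!P == !T): β-rule — branch into T !P, T !T  //  F !P, F !T.
                          branch 2.1.2.1.1.2.1 (add T !P, T !T):
                            × closes — contains both P and !P.
                          branch 2.1.2.1.1.2.2 (add F !P, F !T):
                            ○ open, literals {P=1, S=1, T=1}.
                  branch 2.1.2.1.2 (add T !R):
                    ○ open, literals {P=1, R=0, S=1}.
              branch 2.1.2.2 (add T P):
                T ((!R -> (!P == !T)) || !R): β-rule — branch into T (!R -> (!P == !T))  //  T !R.
                  branch 2.1.2.2.1 (add T (!R -> (!P == !T))):
                    T (!R -> (!P == !T)): β-rule — branch into F !R  //  T (!P == !T).
                      branch 2.1.2.2.1.1 (add F !R):
                        ○ open, literals {P=1, R=1, S=1}.
                      branch 2.1.2.2.1.2 (add T (!P == !T)):
                        T (!P == !T): β-rule — branch into T !P, T !T  //  F !P, F !T.
                          branch 2.1.2.2.1.2.1 (add T !P, T !T):
                            × closes — contains both P and !P.
                          branch 2.1.2.2.1.2.2 (add F !P, F !T):
                            ○ open, literals {P=1, S=1, T=1}.
                  branch 2.1.2.2.2 (add T !R):
                    ○ open, literals {P=1, R=0, S=1}.
      branch 2.2 (add T T):
        T (Q || (S && S)): β-rule — branch into T Q  //  T (S && S).
          branch 2.2.1 (add T Q):
            T (P || P): β-rule — branch into T P  //  T P.
              branch 2.2.1.1 (add T P):
                ○ open, literals {P=1, Q=1, T=1}.
              branch 2.2.1.2 (add T P):
                ○ open, literals {P=1, Q=1, T=1}.
          branch 2.2.2 (add T (S && S)):
            T (S && S): α-rule — add T S, T S.
            T (P || P): β-rule — branch into T P  //  T P.
              branch 2.2.2.1 (add T P):
                ○ open, literals {P=1, S=1, T=1}.
              branch 2.2.2.2 (add T P):
                ○ open, literals {P=1, S=1, T=1}.
4 branches closed, 17 open.
Each open branch fixes some atoms; the unmentioned ones are free. Counting distinct full assignments: branch {Q=1} (P, R, S, T, U) contributes 32 new; branch {P=1, Q=1, R=1} (S, T, U) contributes 0 new; branch {P=1, Q=1, T=1} (R, S, U) contributes 0 new; branch {P=1, Q=1, R=0} (S, T, U) contributes 0 new; branch {P=1, Q=1, R=1} (S, T, U) contributes 0 new; branch {P=1, Q=1, T=1} (R, S, U) contributes 0 new; branch {P=1, Q=1, R=0} (S, T, U) contributes 0 new; branch {P=1, R=1, S=1} (Q, T, U) contributes 4 new; branch {P=1, S=1, T=1} (Q, R, U) contributes 2 new; branch {P=1, R=0, S=1} (Q, T, U) contributes 2 new; branch {P=1, R=1, S=1} (Q, T, U) contributes 0 new; branch {P=1, S=1, T=1} (Q, R, U) contributes 0 new; branch {P=1, R=0, S=1} (Q, T, U) contributes 0 new; branch {P=1, Q=1, T=1} (R, S, U) contributes 0 new; branch {P=1, Q=1, T=1} (R, S, U) contributes 0 new; branch {P=1, S=1, T=1} (Q, R, U) contributes 0 new; branch {P=1, S=1, T=1} (Q, R, U) contributes 0 new. Total: 40.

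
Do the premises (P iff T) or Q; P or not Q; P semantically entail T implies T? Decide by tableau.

Initial set: {((P iff T) or Q); (P or not Q); P; not (T implies T)}.
not (T implies T): α-rule — add T, not T.
× closes — contains both T and not T.
All 1 branch closes.
Every branch closed, so the premises entail the conclusion.

Yes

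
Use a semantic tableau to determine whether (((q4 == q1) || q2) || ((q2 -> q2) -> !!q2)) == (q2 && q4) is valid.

Not valid

Assume the negation and expand:
Initial set: {!((((q4 == q1) || q2) || ((q2 -> q2) -> !!q2)) == (q2 && q4))}.
!((((q4 == q1) || q2) || ((q2 -> q2) -> !!q2)) == (q2 && q4)): β-rule — branch into (((q4 == q1) || q2) || ((q2 -> q2) -> !!q2)), !(q2 && q4)  //  !(((q4 == q1) || q2) || ((q2 -> q2) -> !!q2)), (q2 && q4).
  branch 1 (add (((q4 == q1) || q2) || ((q2 -> q2) -> !!q2)), !(q2 && q4)):
    (((q4 == q1) || q2) || ((q2 -> q2) -> !!q2)): β-rule — branch into ((q4 == q1) || q2)  //  ((q2 -> q2) -> !!q2).
      branch 1.1 (add ((q4 == q1) || q2)):
        !(q2 && q4): β-rule — branch into !q2  //  !q4.
          branch 1.1.1 (add !q2):
            ((q4 == q1) || q2): β-rule — branch into (q4 == q1)  //  q2.
              branch 1.1.1.1 (add (q4 == q1)):
                (q4 == q1): β-rule — branch into q4, q1  //  !q4, !q1.
                  branch 1.1.1.1.1 (add q4, q1):
                    ○ open, literals {q1=1, q2=0, q4=1}.
                  branch 1.1.1.1.2 (add !q4, !q1):
                    ○ open, literals {q1=0, q2=0, q4=0}.
              branch 1.1.1.2 (add q2):
                × closes — contains both q2 and !q2.
          branch 1.1.2 (add !q4):
            ((q4 == q1) || q2): β-rule — branch into (q4 == q1)  //  q2.
              branch 1.1.2.1 (add (q4 == q1)):
                (q4 == q1): β-rule — branch into q4, q1  //  !q4, !q1.
                  branch 1.1.2.1.1 (add q4, q1):
                    × closes — contains both q4 and !q4.
                  branch 1.1.2.1.2 (add !q4, !q1):
                    ○ open, literals {q1=0, q4=0}.
              branch 1.1.2.2 (add q2):
                ○ open, literals {q2=1, q4=0}.
      branch 1.2 (add ((q2 -> q2) -> !!q2)):
        !(q2 && q4): β-rule — branch into !q2  //  !q4.
          branch 1.2.1 (add !q2):
            ((q2 -> q2) -> !!q2): β-rule — branch into !(q2 -> q2)  //  !!q2.
              branch 1.2.1.1 (add !(q2 -> q2)):
                !(q2 -> q2): α-rule — add q2, !q2.
                × closes — contains both q2 and !q2.
              branch 1.2.1.2 (add !!q2):
                !!q2: drop double negation, giving q2.
                × closes — contains both q2 and !q2.
          branch 1.2.2 (add !q4):
            ((q2 -> q2) -> !!q2): β-rule — branch into !(q2 -> q2)  //  !!q2.
              branch 1.2.2.1 (add !(q2 -> q2)):
                !(q2 -> q2): α-rule — add q2, !q2.
                × closes — contains both q2 and !q2.
              branch 1.2.2.2 (add !!q2):
                !!q2: drop double negation, giving q2.
                ○ open, literals {q2=1, q4=0}.
  branch 2 (add !(((q4 == q1) || q2) || ((q2 -> q2) -> !!q2)), (q2 && q4)):
    !(((q4 == q1) || q2) || ((q2 -> q2) -> !!q2)): α-rule — add !((q4 == q1) || q2), !((q2 -> q2) -> !!q2).
    (q2 && q4): α-rule — add q2, q4.
    !((q4 == q1) || q2): α-rule — add !(q4 == q1), !q2.
    × closes — contains both q2 and !q2.
6 branches closed, 5 open.
An open branch gives a countermodel: q1=1, q2=0, q4=1 (unmentioned atoms arbitrary); under it the original formula is false.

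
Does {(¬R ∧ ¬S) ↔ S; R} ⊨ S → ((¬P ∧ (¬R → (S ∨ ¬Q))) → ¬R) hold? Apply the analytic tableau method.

Initial set: {T ((¬R ∧ ¬S) ↔ S); T R; F (S → ((¬P ∧ (¬R → (S ∨ ¬Q))) → ¬R))}.
F (S → ((¬P ∧ (¬R → (S ∨ ¬Q))) → ¬R)): α-rule — add T S, F ((¬P ∧ (¬R → (S ∨ ¬Q))) → ¬R).
F ((¬P ∧ (¬R → (S ∨ ¬Q))) → ¬R): α-rule — add T (¬P ∧ (¬R → (S ∨ ¬Q))), F ¬R.
T (¬P ∧ (¬R → (S ∨ ¬Q))): α-rule — add T ¬P, T (¬R → (S ∨ ¬Q)).
T ((¬R ∧ ¬S) ↔ S): β-rule — branch into T (¬R ∧ ¬S), T S  //  F (¬R ∧ ¬S), F S.
  branch 1 (add T (¬R ∧ ¬S), T S):
    T (¬R ∧ ¬S): α-rule — add T ¬R, T ¬S.
    × closes — contains both R and ¬R.
  branch 2 (add F (¬R ∧ ¬S), F S):
    × closes — contains both S and ¬S.
All 2 branches close.
Every branch closed, so the premises entail the conclusion.

Yes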